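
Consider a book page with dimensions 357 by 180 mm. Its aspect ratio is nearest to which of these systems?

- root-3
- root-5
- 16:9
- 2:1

2:1

357/180 ≈ 1.983. Nearest candidates are 2:1 (2.000, off by 0.017) and 16:9 (1.778, off by 0.205).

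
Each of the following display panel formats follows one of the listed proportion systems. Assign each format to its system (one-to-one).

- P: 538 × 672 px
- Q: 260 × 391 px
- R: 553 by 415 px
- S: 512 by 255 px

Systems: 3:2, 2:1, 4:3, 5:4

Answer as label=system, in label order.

P=5:4, Q=3:2, R=4:3, S=2:1

Ratios: P ≈ 1.249; Q ≈ 1.504; R ≈ 1.333; S ≈ 2.008.
Targets: 3:2 ≈ 1.500; 2:1 ≈ 2.000; 4:3 ≈ 1.333; 5:4 ≈ 1.250.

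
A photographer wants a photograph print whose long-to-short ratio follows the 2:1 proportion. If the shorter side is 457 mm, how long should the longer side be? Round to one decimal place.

914.0 mm

2:1 = 2.00000.
Longer side = 457 × 2.00000 ≈ 914.000 → 914.0 mm.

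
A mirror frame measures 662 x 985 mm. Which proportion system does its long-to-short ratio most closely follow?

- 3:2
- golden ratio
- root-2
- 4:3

3:2

985/662 ≈ 1.488. Nearest candidates are 3:2 (1.500, off by 0.012) and root-2 (1.414, off by 0.074).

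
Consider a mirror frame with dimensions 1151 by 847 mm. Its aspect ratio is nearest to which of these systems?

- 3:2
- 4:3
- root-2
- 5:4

1151/847 ≈ 1.359. Nearest candidates are 4:3 (1.333, off by 0.026) and root-2 (1.414, off by 0.055).

4:3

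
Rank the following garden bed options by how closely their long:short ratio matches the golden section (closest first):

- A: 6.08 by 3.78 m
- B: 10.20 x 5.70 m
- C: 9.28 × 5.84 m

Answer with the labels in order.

A, C, B

A: 6.08/3.78 ≈ 1.608 → |1.608 − 1.618| = 0.010
B: 10.20/5.70 ≈ 1.789 → |1.789 − 1.618| = 0.171
C: 9.28/5.84 ≈ 1.589 → |1.589 − 1.618| = 0.029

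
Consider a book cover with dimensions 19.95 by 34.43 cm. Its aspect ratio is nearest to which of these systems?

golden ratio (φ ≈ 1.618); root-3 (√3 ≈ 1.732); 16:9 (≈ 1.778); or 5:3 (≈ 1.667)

Ratio = 34.43 / 19.95 ≈ 1.726.
Distances: golden ratio 1.618 (Δ 0.108); root-3 1.732 (Δ 0.006); 16:9 1.778 (Δ 0.052); 5:3 1.667 (Δ 0.059).

root-3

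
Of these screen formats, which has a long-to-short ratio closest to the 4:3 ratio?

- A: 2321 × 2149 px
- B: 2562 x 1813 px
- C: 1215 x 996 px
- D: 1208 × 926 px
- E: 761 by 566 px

E

Target 4:3 ≈ 1.333.
A: 1.080 (Δ0.253)  B: 1.413 (Δ0.080)  C: 1.220 (Δ0.113)  D: 1.305 (Δ0.028)  E: 1.345 (Δ0.012)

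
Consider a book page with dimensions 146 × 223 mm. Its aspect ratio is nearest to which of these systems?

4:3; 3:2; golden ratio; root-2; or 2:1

3:2

Ratio = 223 / 146 ≈ 1.527.
Distances: 4:3 1.333 (Δ 0.194); 3:2 1.500 (Δ 0.027); golden ratio 1.618 (Δ 0.091); root-2 1.414 (Δ 0.113); 2:1 2.000 (Δ 0.473).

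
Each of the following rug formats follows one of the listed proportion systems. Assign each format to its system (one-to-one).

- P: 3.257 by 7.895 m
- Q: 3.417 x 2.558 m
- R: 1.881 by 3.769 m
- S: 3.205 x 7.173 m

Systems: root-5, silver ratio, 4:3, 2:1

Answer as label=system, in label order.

P=silver ratio, Q=4:3, R=2:1, S=root-5

Ratios: P ≈ 2.424; Q ≈ 1.336; R ≈ 2.004; S ≈ 2.238.
Targets: root-5 ≈ 2.236; silver ratio ≈ 2.414; 4:3 ≈ 1.333; 2:1 ≈ 2.000.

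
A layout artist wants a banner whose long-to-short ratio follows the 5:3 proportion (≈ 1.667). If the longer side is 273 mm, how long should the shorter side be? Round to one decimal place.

163.8 mm

5:3 ≈ 1.66667.
Shorter side = 273 ÷ 1.66667 ≈ 163.800 → 163.8 mm.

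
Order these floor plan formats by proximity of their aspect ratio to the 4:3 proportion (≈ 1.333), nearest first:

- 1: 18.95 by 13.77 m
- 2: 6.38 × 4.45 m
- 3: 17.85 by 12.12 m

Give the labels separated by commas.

Ratios: 1 = 18.95 / 13.77 ≈ 1.376; 2 = 6.38 / 4.45 ≈ 1.434; 3 = 17.85 / 12.12 ≈ 1.473.
|Δ from 1.333|: 1 0.043; 2 0.101; 3 0.140.

1, 2, 3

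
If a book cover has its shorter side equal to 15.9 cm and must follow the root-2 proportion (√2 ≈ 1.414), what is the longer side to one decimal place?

root-2 ≈ 1.41421.
Longer side = 15.9 × 1.41421 ≈ 22.486 → 22.5 cm.

22.5 cm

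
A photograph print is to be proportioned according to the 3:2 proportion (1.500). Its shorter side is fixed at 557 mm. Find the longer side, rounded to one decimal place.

835.5 mm

3:2 = 1.50000.
Longer side = 557 × 1.50000 ≈ 835.500 → 835.5 mm.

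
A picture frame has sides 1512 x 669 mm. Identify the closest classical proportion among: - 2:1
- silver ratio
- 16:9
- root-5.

root-5

Ratio = 1512 / 669 ≈ 2.260.
Distances: 2:1 2.000 (Δ 0.260); silver ratio 2.414 (Δ 0.154); 16:9 1.778 (Δ 0.482); root-5 2.236 (Δ 0.024).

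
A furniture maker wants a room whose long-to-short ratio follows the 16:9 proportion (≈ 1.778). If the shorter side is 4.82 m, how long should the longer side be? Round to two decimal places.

16:9 ≈ 1.77778.
Longer side = 4.82 × 1.77778 ≈ 8.5689 → 8.57 m.

8.57 m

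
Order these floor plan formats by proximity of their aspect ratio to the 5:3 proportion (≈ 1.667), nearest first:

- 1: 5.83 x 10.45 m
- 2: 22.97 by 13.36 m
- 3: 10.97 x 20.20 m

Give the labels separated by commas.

2, 1, 3

Ratios: 1 = 10.45 / 5.83 ≈ 1.792; 2 = 22.97 / 13.36 ≈ 1.719; 3 = 20.20 / 10.97 ≈ 1.841.
|Δ from 1.667|: 1 0.125; 2 0.052; 3 0.174.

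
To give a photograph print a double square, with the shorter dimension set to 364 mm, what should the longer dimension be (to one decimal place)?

728.0 mm

2:1 = 2.00000.
Longer side = 364 × 2.00000 ≈ 728.000 → 728.0 mm.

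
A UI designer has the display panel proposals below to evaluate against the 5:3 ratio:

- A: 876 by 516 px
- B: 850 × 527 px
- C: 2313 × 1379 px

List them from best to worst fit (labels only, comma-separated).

C, A, B

Ratios: A = 876 / 516 ≈ 1.698; B = 850 / 527 ≈ 1.613; C = 2313 / 1379 ≈ 1.677.
|Δ from 1.667|: A 0.031; B 0.054; C 0.010.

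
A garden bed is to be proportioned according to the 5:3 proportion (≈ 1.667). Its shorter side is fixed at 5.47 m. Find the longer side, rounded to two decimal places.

5:3 ≈ 1.66667.
Longer side = 5.47 × 1.66667 ≈ 9.1167 → 9.12 m.

9.12 m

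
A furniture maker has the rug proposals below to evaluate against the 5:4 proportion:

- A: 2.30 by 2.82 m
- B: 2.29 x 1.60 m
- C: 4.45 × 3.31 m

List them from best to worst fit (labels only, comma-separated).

Ratios: A = 2.82 / 2.30 ≈ 1.226; B = 2.29 / 1.60 ≈ 1.431; C = 4.45 / 3.31 ≈ 1.344.
|Δ from 1.250|: A 0.024; B 0.181; C 0.094.

A, C, B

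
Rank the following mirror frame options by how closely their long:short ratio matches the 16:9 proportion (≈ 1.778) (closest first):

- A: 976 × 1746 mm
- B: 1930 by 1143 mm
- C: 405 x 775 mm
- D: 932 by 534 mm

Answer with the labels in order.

A, D, B, C

A: 1746/976 ≈ 1.789 → |1.789 − 1.778| = 0.011
B: 1930/1143 ≈ 1.689 → |1.689 − 1.778| = 0.089
C: 775/405 ≈ 1.914 → |1.914 − 1.778| = 0.136
D: 932/534 ≈ 1.745 → |1.745 − 1.778| = 0.033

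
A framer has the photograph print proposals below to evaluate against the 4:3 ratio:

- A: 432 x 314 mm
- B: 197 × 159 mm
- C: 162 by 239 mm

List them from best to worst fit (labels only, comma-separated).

A: 432/314 ≈ 1.376 → |1.376 − 1.333| = 0.043
B: 197/159 ≈ 1.239 → |1.239 − 1.333| = 0.094
C: 239/162 ≈ 1.475 → |1.475 − 1.333| = 0.142

A, B, C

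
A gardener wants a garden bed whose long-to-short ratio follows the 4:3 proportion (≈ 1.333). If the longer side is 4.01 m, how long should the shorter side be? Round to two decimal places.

3.01 m

4:3 ≈ 1.33333.
Shorter side = 4.01 ÷ 1.33333 ≈ 3.0075 → 3.01 m.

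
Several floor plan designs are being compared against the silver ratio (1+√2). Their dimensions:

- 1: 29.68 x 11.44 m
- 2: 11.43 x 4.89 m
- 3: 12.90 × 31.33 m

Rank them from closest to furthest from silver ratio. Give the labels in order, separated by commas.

1: 29.68/11.44 ≈ 2.594 → |2.594 − 2.414| = 0.180
2: 11.43/4.89 ≈ 2.337 → |2.337 − 2.414| = 0.077
3: 31.33/12.90 ≈ 2.429 → |2.429 − 2.414| = 0.015

3, 2, 1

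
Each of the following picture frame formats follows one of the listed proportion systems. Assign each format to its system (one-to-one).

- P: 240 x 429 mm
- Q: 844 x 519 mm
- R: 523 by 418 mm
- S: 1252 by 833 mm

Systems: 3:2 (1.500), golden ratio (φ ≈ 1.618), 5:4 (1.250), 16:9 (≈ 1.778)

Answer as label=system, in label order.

P=16:9, Q=golden ratio, R=5:4, S=3:2

P = 429/240 ≈ 1.788 → 16:9 (1.778)
Q = 844/519 ≈ 1.626 → golden ratio (1.618)
R = 523/418 ≈ 1.251 → 5:4 (1.250)
S = 1252/833 ≈ 1.503 → 3:2 (1.500)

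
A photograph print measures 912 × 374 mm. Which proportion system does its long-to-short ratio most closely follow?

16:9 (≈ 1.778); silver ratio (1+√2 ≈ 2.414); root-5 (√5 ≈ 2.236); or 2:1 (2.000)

Ratio = 912 / 374 ≈ 2.439.
Distances: 16:9 1.778 (Δ 0.661); silver ratio 2.414 (Δ 0.025); root-5 2.236 (Δ 0.203); 2:1 2.000 (Δ 0.439).

silver ratio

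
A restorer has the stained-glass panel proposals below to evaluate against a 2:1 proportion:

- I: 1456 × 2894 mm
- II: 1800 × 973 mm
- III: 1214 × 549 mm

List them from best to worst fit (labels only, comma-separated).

Ratios: I = 2894 / 1456 ≈ 1.988; II = 1800 / 973 ≈ 1.850; III = 1214 / 549 ≈ 2.211.
|Δ from 2.000|: I 0.012; II 0.150; III 0.211.

I, II, III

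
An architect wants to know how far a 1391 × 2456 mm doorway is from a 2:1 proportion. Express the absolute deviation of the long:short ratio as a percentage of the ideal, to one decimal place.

Ratio = 2456 / 1391 ≈ 1.7656.
Ideal 2:1 = 2.0000. |1.7656 − 2.0000| / 2.0000 ≈ 11.72% → 11.7%.

11.7%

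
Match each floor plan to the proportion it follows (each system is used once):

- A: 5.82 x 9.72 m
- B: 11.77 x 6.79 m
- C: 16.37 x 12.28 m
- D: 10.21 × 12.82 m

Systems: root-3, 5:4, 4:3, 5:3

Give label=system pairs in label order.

A=5:3, B=root-3, C=4:3, D=5:4

Ratios: A ≈ 1.670; B ≈ 1.733; C ≈ 1.333; D ≈ 1.256.
Targets: root-3 ≈ 1.732; 5:4 ≈ 1.250; 4:3 ≈ 1.333; 5:3 ≈ 1.667.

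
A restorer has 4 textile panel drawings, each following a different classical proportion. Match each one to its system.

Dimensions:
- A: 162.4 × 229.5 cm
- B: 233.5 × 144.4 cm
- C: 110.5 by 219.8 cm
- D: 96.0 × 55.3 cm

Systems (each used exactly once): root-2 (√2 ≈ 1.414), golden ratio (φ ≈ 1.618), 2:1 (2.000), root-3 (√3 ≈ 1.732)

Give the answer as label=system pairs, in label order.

A=root-2, B=golden ratio, C=2:1, D=root-3

A = 229.5/162.4 ≈ 1.413 → root-2 (1.414)
B = 233.5/144.4 ≈ 1.617 → golden ratio (1.618)
C = 219.8/110.5 ≈ 1.989 → 2:1 (2.000)
D = 96.0/55.3 ≈ 1.736 → root-3 (1.732)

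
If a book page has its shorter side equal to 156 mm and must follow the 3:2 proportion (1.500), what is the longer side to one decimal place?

3:2 = 1.50000.
Longer side = 156 × 1.50000 ≈ 234.000 → 234.0 mm.

234.0 mm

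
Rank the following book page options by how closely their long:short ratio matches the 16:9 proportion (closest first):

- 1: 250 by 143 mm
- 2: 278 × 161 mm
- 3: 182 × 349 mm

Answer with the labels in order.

1: 250/143 ≈ 1.748 → |1.748 − 1.778| = 0.030
2: 278/161 ≈ 1.727 → |1.727 − 1.778| = 0.051
3: 349/182 ≈ 1.918 → |1.918 − 1.778| = 0.140

1, 2, 3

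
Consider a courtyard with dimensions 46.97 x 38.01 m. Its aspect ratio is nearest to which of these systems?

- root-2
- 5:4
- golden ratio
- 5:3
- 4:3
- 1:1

Ratio = 46.97 / 38.01 ≈ 1.236.
Distances: root-2 1.414 (Δ 0.178); 5:4 1.250 (Δ 0.014); golden ratio 1.618 (Δ 0.382); 5:3 1.667 (Δ 0.431); 4:3 1.333 (Δ 0.097); 1:1 1.000 (Δ 0.236).

5:4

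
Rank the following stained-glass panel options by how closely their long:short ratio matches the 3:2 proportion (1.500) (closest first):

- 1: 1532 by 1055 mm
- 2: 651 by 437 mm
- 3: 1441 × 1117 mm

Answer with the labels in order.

2, 1, 3

Ratios: 1 = 1532 / 1055 ≈ 1.452; 2 = 651 / 437 ≈ 1.490; 3 = 1441 / 1117 ≈ 1.290.
|Δ from 1.500|: 1 0.048; 2 0.010; 3 0.210.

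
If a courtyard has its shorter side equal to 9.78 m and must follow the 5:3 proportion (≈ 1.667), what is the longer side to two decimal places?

5:3 ≈ 1.66667.
Longer side = 9.78 × 1.66667 ≈ 16.3000 → 16.30 m.

16.30 m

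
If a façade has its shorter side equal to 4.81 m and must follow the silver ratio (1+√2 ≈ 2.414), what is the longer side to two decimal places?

silver ratio ≈ 2.41421.
Longer side = 4.81 × 2.41421 ≈ 11.6124 → 11.61 m.

11.61 m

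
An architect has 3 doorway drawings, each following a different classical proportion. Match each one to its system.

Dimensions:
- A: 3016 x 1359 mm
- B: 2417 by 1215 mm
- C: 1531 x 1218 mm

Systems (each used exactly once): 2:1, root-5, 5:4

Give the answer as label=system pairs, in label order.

A = 3016/1359 ≈ 2.219 → root-5 (2.236)
B = 2417/1215 ≈ 1.989 → 2:1 (2.000)
C = 1531/1218 ≈ 1.257 → 5:4 (1.250)

A=root-5, B=2:1, C=5:4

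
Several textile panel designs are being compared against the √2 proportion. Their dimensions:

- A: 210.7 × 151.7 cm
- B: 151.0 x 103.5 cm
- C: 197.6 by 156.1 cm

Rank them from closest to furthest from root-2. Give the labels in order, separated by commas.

A, B, C

A: 210.7/151.7 ≈ 1.389 → |1.389 − 1.414| = 0.025
B: 151.0/103.5 ≈ 1.459 → |1.459 − 1.414| = 0.045
C: 197.6/156.1 ≈ 1.266 → |1.266 − 1.414| = 0.148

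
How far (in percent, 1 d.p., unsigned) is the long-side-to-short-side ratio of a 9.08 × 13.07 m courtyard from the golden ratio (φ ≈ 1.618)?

Ratio = 13.07 / 9.08 ≈ 1.4394.
Ideal golden ratio ≈ 1.6180. |1.4394 − 1.6180| / 1.6180 ≈ 11.04% → 11.0%.

11.0%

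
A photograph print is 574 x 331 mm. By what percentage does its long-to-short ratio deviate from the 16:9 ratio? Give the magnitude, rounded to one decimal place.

2.5%

Ratio = 574 / 331 ≈ 1.7341.
Ideal 16:9 ≈ 1.7778. |1.7341 − 1.7778| / 1.7778 ≈ 2.46% → 2.5%.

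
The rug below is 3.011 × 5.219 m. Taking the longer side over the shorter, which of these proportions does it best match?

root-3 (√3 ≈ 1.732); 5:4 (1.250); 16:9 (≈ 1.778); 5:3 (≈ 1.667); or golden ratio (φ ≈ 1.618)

root-3

5.219/3.011 ≈ 1.733. Nearest candidates are root-3 (1.732, off by 0.001) and 16:9 (1.778, off by 0.045).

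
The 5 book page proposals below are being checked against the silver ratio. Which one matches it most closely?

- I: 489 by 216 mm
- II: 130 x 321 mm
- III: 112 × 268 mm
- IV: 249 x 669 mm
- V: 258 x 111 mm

Ratios (long/short): I ≈ 2.264; II ≈ 2.469; III ≈ 2.393; IV ≈ 2.687; V ≈ 2.324.
silver ratio ≈ 2.414; option III is nearest (Δ 0.021).

III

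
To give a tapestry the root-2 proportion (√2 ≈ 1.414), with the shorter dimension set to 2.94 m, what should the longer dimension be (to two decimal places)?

root-2 ≈ 1.41421.
Longer side = 2.94 × 1.41421 ≈ 4.1578 → 4.16 m.

4.16 m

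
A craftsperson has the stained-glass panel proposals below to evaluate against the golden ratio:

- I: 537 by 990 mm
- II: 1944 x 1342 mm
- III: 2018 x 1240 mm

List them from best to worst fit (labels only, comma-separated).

III, II, I

I: 990/537 ≈ 1.844 → |1.844 − 1.618| = 0.226
II: 1944/1342 ≈ 1.449 → |1.449 − 1.618| = 0.169
III: 2018/1240 ≈ 1.627 → |1.627 − 1.618| = 0.009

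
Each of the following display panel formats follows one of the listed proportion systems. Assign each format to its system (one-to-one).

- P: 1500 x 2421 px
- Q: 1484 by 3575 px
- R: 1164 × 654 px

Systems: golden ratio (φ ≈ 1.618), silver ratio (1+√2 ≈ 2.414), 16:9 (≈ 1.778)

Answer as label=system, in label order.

P=golden ratio, Q=silver ratio, R=16:9

Ratios: P ≈ 1.614; Q ≈ 2.409; R ≈ 1.780.
Targets: golden ratio ≈ 1.618; silver ratio ≈ 2.414; 16:9 ≈ 1.778.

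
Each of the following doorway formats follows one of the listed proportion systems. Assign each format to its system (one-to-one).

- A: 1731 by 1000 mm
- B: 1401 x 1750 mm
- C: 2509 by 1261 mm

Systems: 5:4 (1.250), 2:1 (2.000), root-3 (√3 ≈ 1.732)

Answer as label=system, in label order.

A = 1731/1000 ≈ 1.731 → root-3 (1.732)
B = 1750/1401 ≈ 1.249 → 5:4 (1.250)
C = 2509/1261 ≈ 1.990 → 2:1 (2.000)

A=root-3, B=5:4, C=2:1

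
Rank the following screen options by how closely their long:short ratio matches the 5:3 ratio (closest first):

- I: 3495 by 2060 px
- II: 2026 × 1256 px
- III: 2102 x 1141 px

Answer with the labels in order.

I: 3495/2060 ≈ 1.697 → |1.697 − 1.667| = 0.030
II: 2026/1256 ≈ 1.613 → |1.613 − 1.667| = 0.054
III: 2102/1141 ≈ 1.842 → |1.842 − 1.667| = 0.175

I, II, III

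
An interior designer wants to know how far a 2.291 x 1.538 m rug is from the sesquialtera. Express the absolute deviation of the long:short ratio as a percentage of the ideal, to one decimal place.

0.7%

Ratio = 2.291 / 1.538 ≈ 1.4896.
Ideal 3:2 = 1.5000. |1.4896 − 1.5000| / 1.5000 ≈ 0.69% → 0.7%.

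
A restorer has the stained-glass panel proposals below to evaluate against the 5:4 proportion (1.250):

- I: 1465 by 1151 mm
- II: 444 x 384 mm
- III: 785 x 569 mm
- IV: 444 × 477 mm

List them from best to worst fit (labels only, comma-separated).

I: 1465/1151 ≈ 1.273 → |1.273 − 1.250| = 0.023
II: 444/384 ≈ 1.156 → |1.156 − 1.250| = 0.094
III: 785/569 ≈ 1.380 → |1.380 − 1.250| = 0.130
IV: 477/444 ≈ 1.074 → |1.074 − 1.250| = 0.176

I, II, III, IV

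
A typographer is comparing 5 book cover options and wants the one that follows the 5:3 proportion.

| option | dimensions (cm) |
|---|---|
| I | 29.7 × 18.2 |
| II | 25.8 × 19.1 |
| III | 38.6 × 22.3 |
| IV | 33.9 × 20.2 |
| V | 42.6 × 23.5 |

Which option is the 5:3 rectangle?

IV

Target 5:3 ≈ 1.667.
I: 1.632 (Δ0.035)  II: 1.351 (Δ0.316)  III: 1.731 (Δ0.064)  IV: 1.678 (Δ0.011)  V: 1.813 (Δ0.146)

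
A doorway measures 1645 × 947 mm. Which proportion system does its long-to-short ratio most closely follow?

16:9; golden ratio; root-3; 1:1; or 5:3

1645/947 ≈ 1.737. Nearest candidates are root-3 (1.732, off by 0.005) and 16:9 (1.778, off by 0.041).

root-3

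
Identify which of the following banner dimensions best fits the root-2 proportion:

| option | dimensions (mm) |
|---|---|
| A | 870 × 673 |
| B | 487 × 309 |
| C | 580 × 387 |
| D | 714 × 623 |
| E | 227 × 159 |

Target root-2 ≈ 1.414.
A: 1.293 (Δ0.121)  B: 1.576 (Δ0.162)  C: 1.499 (Δ0.085)  D: 1.146 (Δ0.268)  E: 1.428 (Δ0.014)

E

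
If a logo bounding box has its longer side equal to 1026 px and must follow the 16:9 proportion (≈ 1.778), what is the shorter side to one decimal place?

16:9 ≈ 1.77778.
Shorter side = 1026 ÷ 1.77778 ≈ 577.124 → 577.1 px.

577.1 px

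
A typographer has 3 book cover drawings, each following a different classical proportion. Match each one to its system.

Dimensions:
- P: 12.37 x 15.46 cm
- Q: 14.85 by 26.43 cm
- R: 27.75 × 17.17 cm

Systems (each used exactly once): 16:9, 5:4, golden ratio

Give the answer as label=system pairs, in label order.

P=5:4, Q=16:9, R=golden ratio

Ratios: P ≈ 1.250; Q ≈ 1.780; R ≈ 1.616.
Targets: 16:9 ≈ 1.778; 5:4 ≈ 1.250; golden ratio ≈ 1.618.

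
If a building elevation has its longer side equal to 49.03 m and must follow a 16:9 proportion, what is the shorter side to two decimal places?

16:9 ≈ 1.77778.
Shorter side = 49.03 ÷ 1.77778 ≈ 27.5793 → 27.58 m.

27.58 m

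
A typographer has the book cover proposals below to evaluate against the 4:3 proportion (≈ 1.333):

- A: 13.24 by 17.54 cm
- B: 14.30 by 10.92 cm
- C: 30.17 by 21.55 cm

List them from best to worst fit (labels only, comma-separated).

A, B, C

Ratios: A = 17.54 / 13.24 ≈ 1.325; B = 14.30 / 10.92 ≈ 1.310; C = 30.17 / 21.55 ≈ 1.400.
|Δ from 1.333|: A 0.008; B 0.023; C 0.067.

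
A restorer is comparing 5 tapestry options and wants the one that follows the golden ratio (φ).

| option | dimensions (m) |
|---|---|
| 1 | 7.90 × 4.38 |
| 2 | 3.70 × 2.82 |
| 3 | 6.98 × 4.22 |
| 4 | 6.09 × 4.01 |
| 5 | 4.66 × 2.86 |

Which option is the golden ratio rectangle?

5

Target golden ratio ≈ 1.618.
1: 1.804 (Δ0.186)  2: 1.312 (Δ0.306)  3: 1.654 (Δ0.036)  4: 1.519 (Δ0.099)  5: 1.629 (Δ0.011)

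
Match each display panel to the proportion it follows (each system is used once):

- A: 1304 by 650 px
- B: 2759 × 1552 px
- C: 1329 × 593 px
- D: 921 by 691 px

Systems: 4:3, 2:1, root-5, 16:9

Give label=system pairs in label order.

A = 1304/650 ≈ 2.006 → 2:1 (2.000)
B = 2759/1552 ≈ 1.778 → 16:9 (1.778)
C = 1329/593 ≈ 2.241 → root-5 (2.236)
D = 921/691 ≈ 1.333 → 4:3 (1.333)

A=2:1, B=16:9, C=root-5, D=4:3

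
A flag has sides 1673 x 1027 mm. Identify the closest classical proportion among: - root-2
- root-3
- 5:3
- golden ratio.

golden ratio

Ratio = 1673 / 1027 ≈ 1.629.
Distances: root-2 1.414 (Δ 0.215); root-3 1.732 (Δ 0.103); 5:3 1.667 (Δ 0.038); golden ratio 1.618 (Δ 0.011).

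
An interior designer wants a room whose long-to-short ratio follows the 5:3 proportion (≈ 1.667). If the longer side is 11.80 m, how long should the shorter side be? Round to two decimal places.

7.08 m

5:3 ≈ 1.66667.
Shorter side = 11.80 ÷ 1.66667 ≈ 7.0800 → 7.08 m.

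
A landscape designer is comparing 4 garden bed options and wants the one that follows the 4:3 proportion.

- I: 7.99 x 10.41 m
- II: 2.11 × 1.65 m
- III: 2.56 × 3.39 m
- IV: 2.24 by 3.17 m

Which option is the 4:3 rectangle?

Target 4:3 ≈ 1.333.
I: 1.303 (Δ0.030)  II: 1.279 (Δ0.054)  III: 1.324 (Δ0.009)  IV: 1.415 (Δ0.082)

III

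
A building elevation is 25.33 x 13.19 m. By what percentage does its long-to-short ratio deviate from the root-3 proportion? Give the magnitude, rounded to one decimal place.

Ratio = 25.33 / 13.19 ≈ 1.9204.
Ideal root-3 ≈ 1.7321. |1.9204 − 1.7321| / 1.7321 ≈ 10.87% → 10.9%.

10.9%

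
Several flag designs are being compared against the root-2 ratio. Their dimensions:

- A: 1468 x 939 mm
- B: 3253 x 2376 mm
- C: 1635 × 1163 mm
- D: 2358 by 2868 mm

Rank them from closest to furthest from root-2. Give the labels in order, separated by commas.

Ratios: A = 1468 / 939 ≈ 1.563; B = 3253 / 2376 ≈ 1.369; C = 1635 / 1163 ≈ 1.406; D = 2868 / 2358 ≈ 1.216.
|Δ from 1.414|: A 0.149; B 0.045; C 0.008; D 0.198.

C, B, A, D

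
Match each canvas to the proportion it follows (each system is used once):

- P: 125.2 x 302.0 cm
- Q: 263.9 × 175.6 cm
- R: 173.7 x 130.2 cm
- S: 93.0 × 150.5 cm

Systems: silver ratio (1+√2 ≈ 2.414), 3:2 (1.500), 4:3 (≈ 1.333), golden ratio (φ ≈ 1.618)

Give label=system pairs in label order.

P=silver ratio, Q=3:2, R=4:3, S=golden ratio

P = 302.0/125.2 ≈ 2.412 → silver ratio (2.414)
Q = 263.9/175.6 ≈ 1.503 → 3:2 (1.500)
R = 173.7/130.2 ≈ 1.334 → 4:3 (1.333)
S = 150.5/93.0 ≈ 1.618 → golden ratio (1.618)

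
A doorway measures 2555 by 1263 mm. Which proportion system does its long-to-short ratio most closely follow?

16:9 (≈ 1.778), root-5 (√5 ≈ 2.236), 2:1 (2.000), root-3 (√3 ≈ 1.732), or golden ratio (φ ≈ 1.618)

2:1

Ratio = 2555 / 1263 ≈ 2.023.
Distances: 16:9 1.778 (Δ 0.245); root-5 2.236 (Δ 0.213); 2:1 2.000 (Δ 0.023); root-3 1.732 (Δ 0.291); golden ratio 1.618 (Δ 0.405).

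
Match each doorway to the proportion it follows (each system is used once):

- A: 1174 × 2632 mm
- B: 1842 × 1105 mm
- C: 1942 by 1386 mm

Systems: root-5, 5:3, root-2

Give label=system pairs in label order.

Ratios: A ≈ 2.242; B ≈ 1.667; C ≈ 1.401.
Targets: root-5 ≈ 2.236; 5:3 ≈ 1.667; root-2 ≈ 1.414.

A=root-5, B=5:3, C=root-2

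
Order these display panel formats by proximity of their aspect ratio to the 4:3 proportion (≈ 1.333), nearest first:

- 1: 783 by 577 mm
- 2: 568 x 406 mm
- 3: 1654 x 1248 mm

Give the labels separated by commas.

3, 1, 2

Ratios: 1 = 783 / 577 ≈ 1.357; 2 = 568 / 406 ≈ 1.399; 3 = 1654 / 1248 ≈ 1.325.
|Δ from 1.333|: 1 0.024; 2 0.066; 3 0.008.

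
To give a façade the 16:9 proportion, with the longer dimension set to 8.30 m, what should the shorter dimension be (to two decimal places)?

16:9 ≈ 1.77778.
Shorter side = 8.30 ÷ 1.77778 ≈ 4.6687 → 4.67 m.

4.67 m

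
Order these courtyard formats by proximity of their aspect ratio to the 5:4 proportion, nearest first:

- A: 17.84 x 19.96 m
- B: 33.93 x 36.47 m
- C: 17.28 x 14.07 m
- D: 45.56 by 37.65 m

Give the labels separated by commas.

C, D, A, B

Ratios: A = 19.96 / 17.84 ≈ 1.119; B = 36.47 / 33.93 ≈ 1.075; C = 17.28 / 14.07 ≈ 1.228; D = 45.56 / 37.65 ≈ 1.210.
|Δ from 1.250|: A 0.131; B 0.175; C 0.022; D 0.040.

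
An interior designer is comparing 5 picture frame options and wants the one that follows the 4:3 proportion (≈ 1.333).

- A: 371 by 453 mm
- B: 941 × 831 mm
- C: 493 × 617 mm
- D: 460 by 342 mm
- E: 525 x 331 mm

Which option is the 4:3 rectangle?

D

Target 4:3 ≈ 1.333.
A: 1.221 (Δ0.112)  B: 1.132 (Δ0.201)  C: 1.252 (Δ0.081)  D: 1.345 (Δ0.012)  E: 1.586 (Δ0.253)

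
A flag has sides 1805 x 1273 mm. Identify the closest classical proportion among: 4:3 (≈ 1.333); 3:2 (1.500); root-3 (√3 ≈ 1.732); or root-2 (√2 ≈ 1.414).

root-2

Ratio = 1805 / 1273 ≈ 1.418.
Distances: 4:3 1.333 (Δ 0.085); 3:2 1.500 (Δ 0.082); root-3 1.732 (Δ 0.314); root-2 1.414 (Δ 0.004).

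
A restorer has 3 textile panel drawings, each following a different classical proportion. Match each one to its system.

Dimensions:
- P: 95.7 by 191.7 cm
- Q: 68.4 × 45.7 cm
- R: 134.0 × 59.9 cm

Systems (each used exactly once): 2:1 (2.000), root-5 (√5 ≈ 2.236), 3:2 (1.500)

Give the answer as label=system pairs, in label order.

P=2:1, Q=3:2, R=root-5

P = 191.7/95.7 ≈ 2.003 → 2:1 (2.000)
Q = 68.4/45.7 ≈ 1.497 → 3:2 (1.500)
R = 134.0/59.9 ≈ 2.237 → root-5 (2.236)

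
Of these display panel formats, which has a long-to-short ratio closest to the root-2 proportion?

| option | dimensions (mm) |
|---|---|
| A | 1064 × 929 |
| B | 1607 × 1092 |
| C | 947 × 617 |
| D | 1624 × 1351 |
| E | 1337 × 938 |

E

Ratios (long/short): A ≈ 1.145; B ≈ 1.472; C ≈ 1.535; D ≈ 1.202; E ≈ 1.425.
root-2 ≈ 1.414; option E is nearest (Δ 0.011).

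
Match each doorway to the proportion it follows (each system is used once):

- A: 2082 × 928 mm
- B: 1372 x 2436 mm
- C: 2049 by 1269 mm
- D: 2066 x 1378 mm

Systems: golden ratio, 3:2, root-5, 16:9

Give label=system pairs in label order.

Ratios: A ≈ 2.244; B ≈ 1.776; C ≈ 1.615; D ≈ 1.499.
Targets: golden ratio ≈ 1.618; 3:2 ≈ 1.500; root-5 ≈ 2.236; 16:9 ≈ 1.778.

A=root-5, B=16:9, C=golden ratio, D=3:2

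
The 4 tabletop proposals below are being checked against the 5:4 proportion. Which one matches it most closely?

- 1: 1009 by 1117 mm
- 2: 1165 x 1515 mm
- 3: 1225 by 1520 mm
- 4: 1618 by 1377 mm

3

Ratios (long/short): 1 ≈ 1.107; 2 ≈ 1.300; 3 ≈ 1.241; 4 ≈ 1.175.
5:4 ≈ 1.250; option 3 is nearest (Δ 0.009).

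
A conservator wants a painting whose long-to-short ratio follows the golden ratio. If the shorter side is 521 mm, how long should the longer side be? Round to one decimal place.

843.0 mm

golden ratio ≈ 1.61803.
Longer side = 521 × 1.61803 ≈ 842.994 → 843.0 mm.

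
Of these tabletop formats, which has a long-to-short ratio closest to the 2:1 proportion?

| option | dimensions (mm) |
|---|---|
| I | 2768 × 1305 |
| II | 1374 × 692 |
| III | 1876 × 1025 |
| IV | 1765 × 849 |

II

Ratios (long/short): I ≈ 2.121; II ≈ 1.986; III ≈ 1.830; IV ≈ 2.079.
2:1 ≈ 2.000; option II is nearest (Δ 0.014).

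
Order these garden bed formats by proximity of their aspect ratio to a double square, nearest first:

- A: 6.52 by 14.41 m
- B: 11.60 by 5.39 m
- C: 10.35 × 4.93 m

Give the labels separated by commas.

Ratios: A = 14.41 / 6.52 ≈ 2.210; B = 11.60 / 5.39 ≈ 2.152; C = 10.35 / 4.93 ≈ 2.099.
|Δ from 2.000|: A 0.210; B 0.152; C 0.099.

C, B, A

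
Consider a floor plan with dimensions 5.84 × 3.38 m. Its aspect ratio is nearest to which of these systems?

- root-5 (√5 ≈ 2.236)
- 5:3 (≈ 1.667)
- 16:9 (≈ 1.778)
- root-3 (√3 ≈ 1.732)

Ratio = 5.84 / 3.38 ≈ 1.728.
Distances: root-5 2.236 (Δ 0.508); 5:3 1.667 (Δ 0.061); 16:9 1.778 (Δ 0.050); root-3 1.732 (Δ 0.004).

root-3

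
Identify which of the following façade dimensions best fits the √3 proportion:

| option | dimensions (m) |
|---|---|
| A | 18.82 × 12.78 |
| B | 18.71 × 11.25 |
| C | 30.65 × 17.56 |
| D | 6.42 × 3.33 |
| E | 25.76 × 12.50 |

C

Target root-3 ≈ 1.732.
A: 1.473 (Δ0.259)  B: 1.663 (Δ0.069)  C: 1.745 (Δ0.013)  D: 1.928 (Δ0.196)  E: 2.061 (Δ0.329)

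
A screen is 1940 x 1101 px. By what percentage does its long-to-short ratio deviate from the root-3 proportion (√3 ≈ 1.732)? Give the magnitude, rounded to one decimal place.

Ratio = 1940 / 1101 ≈ 1.7620.
Ideal root-3 ≈ 1.7321. |1.7620 − 1.7321| / 1.7321 ≈ 1.73% → 1.7%.

1.7%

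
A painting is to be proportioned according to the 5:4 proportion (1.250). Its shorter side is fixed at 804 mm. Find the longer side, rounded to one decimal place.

1005.0 mm

5:4 = 1.25000.
Longer side = 804 × 1.25000 ≈ 1005.000 → 1005.0 mm.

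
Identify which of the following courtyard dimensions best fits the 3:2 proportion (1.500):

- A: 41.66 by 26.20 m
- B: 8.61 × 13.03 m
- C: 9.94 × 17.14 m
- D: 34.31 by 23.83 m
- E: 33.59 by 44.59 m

B

Target 3:2 ≈ 1.500.
A: 1.590 (Δ0.090)  B: 1.513 (Δ0.013)  C: 1.724 (Δ0.224)  D: 1.440 (Δ0.060)  E: 1.327 (Δ0.173)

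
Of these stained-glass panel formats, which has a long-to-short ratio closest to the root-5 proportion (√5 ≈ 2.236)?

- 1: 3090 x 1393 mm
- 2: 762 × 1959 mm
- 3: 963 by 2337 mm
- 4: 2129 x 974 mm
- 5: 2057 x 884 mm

1

Target root-5 ≈ 2.236.
1: 2.218 (Δ0.018)  2: 2.571 (Δ0.335)  3: 2.427 (Δ0.191)  4: 2.186 (Δ0.050)  5: 2.327 (Δ0.091)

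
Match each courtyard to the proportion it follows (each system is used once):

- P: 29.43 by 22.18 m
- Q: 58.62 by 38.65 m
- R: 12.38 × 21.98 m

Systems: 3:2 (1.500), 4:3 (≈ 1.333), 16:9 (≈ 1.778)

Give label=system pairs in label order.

P = 29.43/22.18 ≈ 1.327 → 4:3 (1.333)
Q = 58.62/38.65 ≈ 1.517 → 3:2 (1.500)
R = 21.98/12.38 ≈ 1.775 → 16:9 (1.778)

P=4:3, Q=3:2, R=16:9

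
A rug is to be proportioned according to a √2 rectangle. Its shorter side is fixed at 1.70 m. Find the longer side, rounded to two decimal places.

root-2 ≈ 1.41421.
Longer side = 1.70 × 1.41421 ≈ 2.4042 → 2.40 m.

2.40 m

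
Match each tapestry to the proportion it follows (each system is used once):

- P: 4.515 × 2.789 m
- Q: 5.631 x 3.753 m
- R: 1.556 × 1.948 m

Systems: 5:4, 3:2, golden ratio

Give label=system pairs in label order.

P=golden ratio, Q=3:2, R=5:4

P = 4.515/2.789 ≈ 1.619 → golden ratio (1.618)
Q = 5.631/3.753 ≈ 1.500 → 3:2 (1.500)
R = 1.948/1.556 ≈ 1.252 → 5:4 (1.250)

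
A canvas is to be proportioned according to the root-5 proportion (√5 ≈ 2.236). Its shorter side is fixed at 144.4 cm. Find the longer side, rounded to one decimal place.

322.9 cm

root-5 ≈ 2.23607.
Longer side = 144.4 × 2.23607 ≈ 322.889 → 322.9 cm.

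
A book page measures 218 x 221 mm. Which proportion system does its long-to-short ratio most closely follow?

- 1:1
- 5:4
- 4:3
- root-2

1:1

221/218 ≈ 1.014. Nearest candidates are 1:1 (1.000, off by 0.014) and 5:4 (1.250, off by 0.236).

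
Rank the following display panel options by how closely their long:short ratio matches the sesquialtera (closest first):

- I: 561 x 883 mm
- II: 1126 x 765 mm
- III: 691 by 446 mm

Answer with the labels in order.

II, III, I

Ratios: I = 883 / 561 ≈ 1.574; II = 1126 / 765 ≈ 1.472; III = 691 / 446 ≈ 1.549.
|Δ from 1.500|: I 0.074; II 0.028; III 0.049.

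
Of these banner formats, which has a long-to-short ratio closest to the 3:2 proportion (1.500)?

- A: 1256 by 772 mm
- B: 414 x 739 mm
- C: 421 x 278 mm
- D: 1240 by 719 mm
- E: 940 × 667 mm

C

Ratios (long/short): A ≈ 1.627; B ≈ 1.785; C ≈ 1.514; D ≈ 1.725; E ≈ 1.409.
3:2 ≈ 1.500; option C is nearest (Δ 0.014).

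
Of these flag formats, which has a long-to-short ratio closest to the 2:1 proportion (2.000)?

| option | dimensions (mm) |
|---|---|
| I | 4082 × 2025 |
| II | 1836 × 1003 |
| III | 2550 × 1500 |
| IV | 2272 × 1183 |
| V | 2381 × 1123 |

Ratios (long/short): I ≈ 2.016; II ≈ 1.831; III ≈ 1.700; IV ≈ 1.921; V ≈ 2.120.
2:1 ≈ 2.000; option I is nearest (Δ 0.016).

I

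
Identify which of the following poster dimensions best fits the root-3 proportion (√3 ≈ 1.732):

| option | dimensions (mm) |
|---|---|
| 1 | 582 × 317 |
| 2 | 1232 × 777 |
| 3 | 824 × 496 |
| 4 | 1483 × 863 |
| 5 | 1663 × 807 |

4

Ratios (long/short): 1 ≈ 1.836; 2 ≈ 1.586; 3 ≈ 1.661; 4 ≈ 1.718; 5 ≈ 2.061.
root-3 ≈ 1.732; option 4 is nearest (Δ 0.014).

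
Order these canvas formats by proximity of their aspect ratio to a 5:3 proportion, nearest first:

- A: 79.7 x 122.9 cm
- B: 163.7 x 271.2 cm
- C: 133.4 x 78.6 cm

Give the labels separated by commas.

A: 122.9/79.7 ≈ 1.542 → |1.542 − 1.667| = 0.125
B: 271.2/163.7 ≈ 1.657 → |1.657 − 1.667| = 0.010
C: 133.4/78.6 ≈ 1.697 → |1.697 − 1.667| = 0.030

B, C, A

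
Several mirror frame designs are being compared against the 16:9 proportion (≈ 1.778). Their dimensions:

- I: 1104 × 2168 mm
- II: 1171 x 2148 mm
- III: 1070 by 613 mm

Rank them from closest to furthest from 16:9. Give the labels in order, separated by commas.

III, II, I

I: 2168/1104 ≈ 1.964 → |1.964 − 1.778| = 0.186
II: 2148/1171 ≈ 1.834 → |1.834 − 1.778| = 0.056
III: 1070/613 ≈ 1.746 → |1.746 − 1.778| = 0.032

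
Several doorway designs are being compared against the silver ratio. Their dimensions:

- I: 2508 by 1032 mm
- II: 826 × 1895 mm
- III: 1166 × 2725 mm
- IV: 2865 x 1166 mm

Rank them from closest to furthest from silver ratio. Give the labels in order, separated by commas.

Ratios: I = 2508 / 1032 ≈ 2.430; II = 1895 / 826 ≈ 2.294; III = 2725 / 1166 ≈ 2.337; IV = 2865 / 1166 ≈ 2.457.
|Δ from 2.414|: I 0.016; II 0.120; III 0.077; IV 0.043.

I, IV, III, II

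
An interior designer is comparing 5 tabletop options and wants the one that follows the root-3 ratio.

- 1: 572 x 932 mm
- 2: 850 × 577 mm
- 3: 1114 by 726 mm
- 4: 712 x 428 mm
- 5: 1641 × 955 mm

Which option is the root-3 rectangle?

Target root-3 ≈ 1.732.
1: 1.629 (Δ0.103)  2: 1.473 (Δ0.259)  3: 1.534 (Δ0.198)  4: 1.664 (Δ0.068)  5: 1.718 (Δ0.014)

5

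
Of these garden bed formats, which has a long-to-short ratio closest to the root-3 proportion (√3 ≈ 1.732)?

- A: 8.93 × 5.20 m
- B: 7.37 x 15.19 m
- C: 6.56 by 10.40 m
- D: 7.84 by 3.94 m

Target root-3 ≈ 1.732.
A: 1.717 (Δ0.015)  B: 2.061 (Δ0.329)  C: 1.585 (Δ0.147)  D: 1.990 (Δ0.258)

A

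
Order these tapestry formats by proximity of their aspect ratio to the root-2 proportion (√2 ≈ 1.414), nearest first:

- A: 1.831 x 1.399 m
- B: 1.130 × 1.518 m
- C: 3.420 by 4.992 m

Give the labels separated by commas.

C, B, A

Ratios: A = 1.831 / 1.399 ≈ 1.309; B = 1.518 / 1.130 ≈ 1.343; C = 4.992 / 3.420 ≈ 1.460.
|Δ from 1.414|: A 0.105; B 0.071; C 0.046.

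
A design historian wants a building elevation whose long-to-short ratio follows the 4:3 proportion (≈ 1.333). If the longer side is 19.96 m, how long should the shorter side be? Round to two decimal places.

4:3 ≈ 1.33333.
Shorter side = 19.96 ÷ 1.33333 ≈ 14.9700 → 14.97 m.

14.97 m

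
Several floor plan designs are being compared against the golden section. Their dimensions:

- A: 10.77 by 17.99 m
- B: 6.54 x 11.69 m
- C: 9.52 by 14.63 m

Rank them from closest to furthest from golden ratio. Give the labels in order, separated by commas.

Ratios: A = 17.99 / 10.77 ≈ 1.670; B = 11.69 / 6.54 ≈ 1.787; C = 14.63 / 9.52 ≈ 1.537.
|Δ from 1.618|: A 0.052; B 0.169; C 0.081.

A, C, B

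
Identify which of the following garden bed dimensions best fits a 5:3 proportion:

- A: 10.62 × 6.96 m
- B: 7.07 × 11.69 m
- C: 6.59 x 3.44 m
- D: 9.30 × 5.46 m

Ratios (long/short): A ≈ 1.526; B ≈ 1.653; C ≈ 1.916; D ≈ 1.703.
5:3 ≈ 1.667; option B is nearest (Δ 0.014).

B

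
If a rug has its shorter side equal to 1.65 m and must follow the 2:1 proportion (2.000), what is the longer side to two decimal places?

2:1 = 2.00000.
Longer side = 1.65 × 2.00000 ≈ 3.3000 → 3.30 m.

3.30 m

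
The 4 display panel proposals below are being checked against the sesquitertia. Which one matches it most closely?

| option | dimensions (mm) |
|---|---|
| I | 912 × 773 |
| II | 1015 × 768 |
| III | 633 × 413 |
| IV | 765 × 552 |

II

Ratios (long/short): I ≈ 1.180; II ≈ 1.322; III ≈ 1.533; IV ≈ 1.386.
4:3 ≈ 1.333; option II is nearest (Δ 0.011).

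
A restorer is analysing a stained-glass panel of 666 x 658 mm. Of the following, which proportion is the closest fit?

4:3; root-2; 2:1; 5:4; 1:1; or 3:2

1:1

Ratio = 666 / 658 ≈ 1.012.
Distances: 4:3 1.333 (Δ 0.321); root-2 1.414 (Δ 0.402); 2:1 2.000 (Δ 0.988); 5:4 1.250 (Δ 0.238); 1:1 1.000 (Δ 0.012); 3:2 1.500 (Δ 0.488).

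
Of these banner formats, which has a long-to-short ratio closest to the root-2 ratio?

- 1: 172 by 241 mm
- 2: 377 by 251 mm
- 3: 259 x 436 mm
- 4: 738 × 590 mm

Target root-2 ≈ 1.414.
1: 1.401 (Δ0.013)  2: 1.502 (Δ0.088)  3: 1.683 (Δ0.269)  4: 1.251 (Δ0.163)

1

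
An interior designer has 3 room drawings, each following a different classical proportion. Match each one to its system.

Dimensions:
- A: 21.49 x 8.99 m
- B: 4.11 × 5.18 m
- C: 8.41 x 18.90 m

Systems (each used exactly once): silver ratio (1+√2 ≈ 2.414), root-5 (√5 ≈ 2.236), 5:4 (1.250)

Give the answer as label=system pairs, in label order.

Ratios: A ≈ 2.390; B ≈ 1.260; C ≈ 2.247.
Targets: silver ratio ≈ 2.414; root-5 ≈ 2.236; 5:4 ≈ 1.250.

A=silver ratio, B=5:4, C=root-5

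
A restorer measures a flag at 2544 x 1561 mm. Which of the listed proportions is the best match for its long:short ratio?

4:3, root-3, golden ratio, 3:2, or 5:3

golden ratio

2544/1561 ≈ 1.630. Nearest candidates are golden ratio (1.618, off by 0.012) and 5:3 (1.667, off by 0.037).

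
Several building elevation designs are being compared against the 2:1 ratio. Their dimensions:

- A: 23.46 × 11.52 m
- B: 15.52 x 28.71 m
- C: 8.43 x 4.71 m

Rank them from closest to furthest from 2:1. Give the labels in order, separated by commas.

A, B, C

Ratios: A = 23.46 / 11.52 ≈ 2.036; B = 28.71 / 15.52 ≈ 1.850; C = 8.43 / 4.71 ≈ 1.790.
|Δ from 2.000|: A 0.036; B 0.150; C 0.210.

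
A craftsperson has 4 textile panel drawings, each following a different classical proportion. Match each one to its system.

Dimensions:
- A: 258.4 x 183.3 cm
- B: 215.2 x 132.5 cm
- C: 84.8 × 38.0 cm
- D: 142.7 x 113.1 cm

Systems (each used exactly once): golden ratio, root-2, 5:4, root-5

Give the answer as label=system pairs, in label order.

A = 258.4/183.3 ≈ 1.410 → root-2 (1.414)
B = 215.2/132.5 ≈ 1.624 → golden ratio (1.618)
C = 84.8/38.0 ≈ 2.232 → root-5 (2.236)
D = 142.7/113.1 ≈ 1.262 → 5:4 (1.250)

A=root-2, B=golden ratio, C=root-5, D=5:4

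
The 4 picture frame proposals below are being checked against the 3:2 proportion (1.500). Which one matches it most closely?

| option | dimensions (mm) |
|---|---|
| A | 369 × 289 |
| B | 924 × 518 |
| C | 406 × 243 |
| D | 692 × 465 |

Target 3:2 ≈ 1.500.
A: 1.277 (Δ0.223)  B: 1.784 (Δ0.284)  C: 1.671 (Δ0.171)  D: 1.488 (Δ0.012)

D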